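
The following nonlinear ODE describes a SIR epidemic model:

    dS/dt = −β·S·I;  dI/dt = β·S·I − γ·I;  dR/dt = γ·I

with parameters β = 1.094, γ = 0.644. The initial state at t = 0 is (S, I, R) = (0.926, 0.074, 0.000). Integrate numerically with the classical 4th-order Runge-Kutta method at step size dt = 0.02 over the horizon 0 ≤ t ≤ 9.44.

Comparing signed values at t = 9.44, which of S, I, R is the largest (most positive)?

largest component: R

t=0.000: state=(0.926, 0.074, 0.000)
step 1 (dt=0.02): k1=(-0.075, 0.027, 0.048), k2=(-0.075, 0.027, 0.048), k3=(-0.075, 0.027, 0.048), k4=(-0.075, 0.027, 0.048); state += dt/6·(k1+2k2+2k3+k4)
t=0.020: state=(0.924, 0.075, 0.001)
t=0.040: state=(0.923, 0.075, 0.002)
t=0.060: state=(0.921, 0.076, 0.003)
continuing one RK4 step at a time; state shown every 25 steps (Δt=0.5):
t=0.500: state=(0.886, 0.088, 0.026)
t=1.000: state=(0.841, 0.102, 0.057)
t=1.500: state=(0.792, 0.116, 0.092)
t=2.000: state=(0.741, 0.128, 0.131)
t=2.500: state=(0.689, 0.137, 0.174)
t=3.000: state=(0.638, 0.143, 0.219)
t=3.500: state=(0.590, 0.145, 0.265)
t=4.000: state=(0.545, 0.143, 0.312)
t=4.500: state=(0.505, 0.138, 0.357)
t=5.000: state=(0.469, 0.131, 0.400)
t=5.500: state=(0.438, 0.121, 0.441)
t=6.000: state=(0.411, 0.111, 0.478)
t=6.500: state=(0.388, 0.100, 0.512)
t=7.000: state=(0.368, 0.089, 0.543)
t=7.500: state=(0.352, 0.079, 0.570)
t=8.000: state=(0.338, 0.069, 0.593)
t=8.500: state=(0.326, 0.060, 0.614)
t=9.000: state=(0.317, 0.052, 0.632)
t=9.440: state=(0.309, 0.045, 0.646)
compare at T: S=0.309, I=0.045, R=0.646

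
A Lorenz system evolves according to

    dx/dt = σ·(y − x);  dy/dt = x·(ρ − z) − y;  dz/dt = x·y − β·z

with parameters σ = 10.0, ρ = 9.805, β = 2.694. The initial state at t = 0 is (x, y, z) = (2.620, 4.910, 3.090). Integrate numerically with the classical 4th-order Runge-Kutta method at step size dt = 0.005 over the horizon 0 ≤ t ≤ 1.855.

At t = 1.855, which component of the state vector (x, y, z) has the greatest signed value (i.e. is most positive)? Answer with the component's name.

largest component: z

t=0.000: state=(2.620, 4.910, 3.090)
step 1 (dt=0.005): k1=(22.900, 12.683, 4.540), k2=(22.645, 13.006, 4.875), k3=(22.659, 12.998, 4.872), k4=(22.417, 13.313, 5.208); state += dt/6·(k1+2k2+2k3+k4)
t=0.005: state=(2.733, 4.975, 3.114)
t=0.010: state=(2.844, 5.043, 3.142)
t=0.015: state=(2.953, 5.114, 3.173)
continuing one RK4 step at a time; state shown every 20 steps (Δt=0.1):
t=0.100: state=(4.661, 6.613, 4.255)
t=0.200: state=(6.542, 8.238, 7.015)
t=0.300: state=(7.678, 8.054, 10.663)
t=0.400: state=(7.131, 5.755, 12.752)
t=0.500: state=(5.372, 3.493, 12.228)
t=0.600: state=(3.747, 2.467, 10.473)
t=0.700: state=(2.847, 2.303, 8.658)
t=0.800: state=(2.586, 2.572, 7.178)
t=0.900: state=(2.769, 3.133, 6.144)
t=1.000: state=(3.294, 3.974, 5.635)
t=1.100: state=(4.112, 5.054, 5.778)
t=1.200: state=(5.123, 6.157, 6.713)
t=1.300: state=(6.048, 6.785, 8.366)
t=1.400: state=(6.444, 6.449, 10.097)
t=1.500: state=(6.058, 5.335, 10.977)
t=1.600: state=(5.173, 4.225, 10.717)
t=1.700: state=(4.318, 3.607, 9.781)
t=1.800: state=(3.800, 3.479, 8.705)
t=1.855: state=(3.681, 3.567, 8.176)
compare at T: x=3.681, y=3.567, z=8.176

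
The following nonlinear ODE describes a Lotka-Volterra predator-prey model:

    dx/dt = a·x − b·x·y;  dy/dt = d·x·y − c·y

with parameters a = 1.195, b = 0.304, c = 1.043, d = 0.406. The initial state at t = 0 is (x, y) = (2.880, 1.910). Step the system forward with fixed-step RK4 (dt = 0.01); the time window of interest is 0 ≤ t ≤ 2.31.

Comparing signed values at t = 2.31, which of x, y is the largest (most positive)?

largest component: y

t=0.000: state=(2.880, 1.910)
step 1 (dt=0.01): k1=(1.769, 0.241), k2=(1.774, 0.248), k3=(1.774, 0.248), k4=(1.778, 0.255); state += dt/6·(k1+2k2+2k3+k4)
t=0.010: state=(2.898, 1.912)
t=0.020: state=(2.916, 1.915)
t=0.030: state=(2.933, 1.918)
continuing one RK4 step at a time; state shown every 10 steps (Δt=0.1):
t=0.100: state=(3.061, 1.941)
t=0.200: state=(3.250, 1.988)
t=0.300: state=(3.444, 2.052)
t=0.400: state=(3.642, 2.135)
t=0.500: state=(3.841, 2.239)
t=0.600: state=(4.036, 2.367)
t=0.700: state=(4.223, 2.522)
t=0.800: state=(4.396, 2.707)
t=0.900: state=(4.548, 2.924)
t=1.000: state=(4.672, 3.177)
t=1.100: state=(4.759, 3.467)
t=1.200: state=(4.804, 3.793)
t=1.300: state=(4.798, 4.154)
t=1.400: state=(4.738, 4.543)
t=1.500: state=(4.622, 4.950)
t=1.600: state=(4.453, 5.363)
t=1.700: state=(4.237, 5.764)
t=1.800: state=(3.984, 6.137)
t=1.900: state=(3.707, 6.464)
t=2.000: state=(3.418, 6.730)
t=2.100: state=(3.129, 6.925)
t=2.200: state=(2.851, 7.044)
t=2.300: state=(2.591, 7.087)
t=2.310: state=(2.567, 7.088)
compare at T: x=2.567, y=7.088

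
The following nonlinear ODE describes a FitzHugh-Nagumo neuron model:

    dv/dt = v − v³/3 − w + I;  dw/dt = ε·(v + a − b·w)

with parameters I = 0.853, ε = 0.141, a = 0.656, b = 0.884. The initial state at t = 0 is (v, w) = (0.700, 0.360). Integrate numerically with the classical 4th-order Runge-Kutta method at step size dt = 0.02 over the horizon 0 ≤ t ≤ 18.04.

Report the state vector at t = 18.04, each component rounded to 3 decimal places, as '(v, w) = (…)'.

t=0.000: state=(0.700, 0.360)
step 1 (dt=0.02): k1=(1.079, 0.146), k2=(1.083, 0.148), k3=(1.083, 0.148), k4=(1.086, 0.149); state += dt/6·(k1+2k2+2k3+k4)
t=0.020: state=(0.722, 0.363)
t=0.040: state=(0.743, 0.366)
t=0.060: state=(0.765, 0.369)
continuing one RK4 step at a time; state shown every 50 steps (Δt=1):
t=1.000: state=(1.623, 0.567)
t=2.000: state=(1.768, 0.818)
t=3.000: state=(1.687, 1.039)
t=4.000: state=(1.583, 1.221)
t=5.000: state=(1.475, 1.367)
t=6.000: state=(1.365, 1.482)
t=7.000: state=(1.251, 1.569)
t=8.000: state=(1.129, 1.629)
t=9.000: state=(0.993, 1.666)
t=10.000: state=(0.829, 1.679)
t=11.000: state=(0.602, 1.665)
t=12.000: state=(0.208, 1.613)
t=13.000: state=(-0.650, 1.488)
t=14.000: state=(-1.669, 1.237)
t=15.000: state=(-1.802, 0.943)
t=16.000: state=(-1.705, 0.686)
t=17.000: state=(-1.586, 0.475)
t=18.000: state=(-1.461, 0.304)
t=18.040: state=(-1.456, 0.298)

(v, w) = (-1.456, 0.298)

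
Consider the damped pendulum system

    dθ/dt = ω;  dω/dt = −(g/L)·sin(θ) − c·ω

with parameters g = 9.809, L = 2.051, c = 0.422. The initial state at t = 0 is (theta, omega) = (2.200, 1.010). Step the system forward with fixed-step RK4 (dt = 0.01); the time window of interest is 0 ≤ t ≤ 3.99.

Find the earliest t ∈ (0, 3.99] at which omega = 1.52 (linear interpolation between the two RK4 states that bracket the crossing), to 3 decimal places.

t=0.000: state=(2.200, 1.010)
step 1 (dt=0.01): k1=(1.010, -4.293), k2=(0.989, -4.270), k3=(0.989, -4.270), k4=(0.967, -4.247); state += dt/6·(k1+2k2+2k3+k4)
t=0.010: state=(2.210, 0.967)
t=0.020: state=(2.219, 0.925)
t=0.030: state=(2.228, 0.883)
continuing one RK4 step at a time; state shown every 20 steps (Δt=0.2):
t=0.200: state=(2.322, 0.229)
t=0.400: state=(2.298, -0.460)
t=0.600: state=(2.138, -1.148)
t=0.800: state=(1.835, -1.888)
t=1.000: state=(1.381, -2.643)
t=1.200: state=(0.789, -3.231)
t=1.400: state=(0.120, -3.362)
t=1.600: state=(-0.516, -2.902)
t=1.800: state=(-1.013, -2.026)
t=2.000: state=(-1.318, -1.016)
t=2.200: state=(-1.422, -0.032)
t=2.400: state=(-1.336, 0.873)
t=2.560: state=(-1.144, 1.516)
next step: t=2.570: state=(-1.128, 1.553) — omega has crossed 1.52
linear interpolation between t=2.560 (1.51632) and t=2.570 (1.55322) → t≈2.561

t = 2.561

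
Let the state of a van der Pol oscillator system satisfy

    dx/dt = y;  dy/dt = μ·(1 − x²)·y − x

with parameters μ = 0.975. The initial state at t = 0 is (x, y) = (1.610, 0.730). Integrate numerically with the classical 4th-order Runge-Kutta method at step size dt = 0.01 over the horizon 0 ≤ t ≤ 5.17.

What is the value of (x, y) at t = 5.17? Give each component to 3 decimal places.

t=0.000: state=(1.610, 0.730)
step 1 (dt=0.01): k1=(0.730, -2.743), k2=(0.716, -2.734), k3=(0.716, -2.734), k4=(0.703, -2.724); state += dt/6·(k1+2k2+2k3+k4)
t=0.010: state=(1.617, 0.703)
t=0.020: state=(1.624, 0.676)
t=0.030: state=(1.631, 0.649)
continuing one RK4 step at a time; state shown every 20 steps (Δt=0.2):
t=0.200: state=(1.705, 0.236)
t=0.400: state=(1.714, -0.124)
t=0.600: state=(1.663, -0.370)
t=0.800: state=(1.570, -0.549)
t=1.000: state=(1.445, -0.696)
t=1.200: state=(1.292, -0.839)
t=1.400: state=(1.108, -1.000)
t=1.600: state=(0.889, -1.200)
t=1.800: state=(0.624, -1.462)
t=2.000: state=(0.299, -1.802)
t=2.200: state=(-0.101, -2.204)
t=2.400: state=(-0.578, -2.540)
t=2.600: state=(-1.093, -2.513)
t=2.800: state=(-1.544, -1.915)
t=3.000: state=(-1.840, -1.035)
t=3.200: state=(-1.970, -0.317)
t=3.400: state=(-1.985, 0.123)
t=3.600: state=(-1.933, 0.372)
t=3.800: state=(-1.843, 0.524)
t=4.000: state=(-1.727, 0.633)
t=4.200: state=(-1.590, 0.732)
t=4.400: state=(-1.433, 0.838)
t=4.600: state=(-1.253, 0.966)
t=4.800: state=(-1.045, 1.130)
t=5.000: state=(-0.798, 1.350)
t=5.170: state=(-0.548, 1.597)

(x, y) = (-0.548, 1.597)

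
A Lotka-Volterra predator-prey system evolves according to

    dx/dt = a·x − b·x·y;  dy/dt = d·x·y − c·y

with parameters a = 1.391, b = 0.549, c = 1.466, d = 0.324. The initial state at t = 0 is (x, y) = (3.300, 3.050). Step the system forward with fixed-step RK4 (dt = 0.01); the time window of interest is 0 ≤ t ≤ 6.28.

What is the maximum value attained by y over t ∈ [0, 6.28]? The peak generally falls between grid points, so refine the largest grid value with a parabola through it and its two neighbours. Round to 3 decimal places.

max y = 3.566

t=0.000: state=(3.300, 3.050)
step 1 (dt=0.01): k1=(-0.935, -1.210), k2=(-0.923, -1.212), k3=(-0.923, -1.212), k4=(-0.911, -1.215); state += dt/6·(k1+2k2+2k3+k4)
t=0.010: state=(3.291, 3.038)
t=0.020: state=(3.282, 3.026)
t=0.030: state=(3.273, 3.014)
continuing one RK4 step at a time; state shown every 25 steps (Δt=0.25):
t=0.250: state=(3.140, 2.741)
t=0.500: state=(3.115, 2.446)
t=0.750: state=(3.211, 2.189)
t=1.000: state=(3.416, 1.983)
t=1.250: state=(3.725, 1.834)
t=1.500: state=(4.128, 1.746)
t=1.750: state=(4.610, 1.724)
t=2.000: state=(5.139, 1.773)
t=2.250: state=(5.659, 1.904)
t=2.500: state=(6.084, 2.125)
t=2.750: state=(6.304, 2.437)
t=3.000: state=(6.229, 2.813)
t=3.250: state=(5.840, 3.185)
t=3.500: state=(5.233, 3.460)
t=3.750: state=(4.565, 3.566)
t=4.000: state=(3.975, 3.490)
t=4.250: state=(3.533, 3.275)
t=4.500: state=(3.254, 2.985)
t=4.750: state=(3.124, 2.677)
t=5.000: state=(3.126, 2.388)
t=5.250: state=(3.245, 2.141)
t=5.500: state=(3.473, 1.946)
t=5.750: state=(3.803, 1.810)
t=6.000: state=(4.224, 1.736)
t=6.250: state=(4.719, 1.728)
t=6.280: state=(4.782, 1.732)
largest grid value and its neighbours: y(3.760)=3.56622, y(3.770)=3.56624, y(3.780)=3.56596
parabola through these three points peaks at t≈3.766 with y≈3.56627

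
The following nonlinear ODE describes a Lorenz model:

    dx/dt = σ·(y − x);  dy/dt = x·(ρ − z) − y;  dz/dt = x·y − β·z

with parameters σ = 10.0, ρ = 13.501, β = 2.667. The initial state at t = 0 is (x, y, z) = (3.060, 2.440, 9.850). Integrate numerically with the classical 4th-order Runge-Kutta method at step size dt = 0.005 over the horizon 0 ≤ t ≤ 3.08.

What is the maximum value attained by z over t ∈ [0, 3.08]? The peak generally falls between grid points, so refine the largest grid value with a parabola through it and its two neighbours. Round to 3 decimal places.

t=0.000: state=(3.060, 2.440, 9.850)
step 1 (dt=0.005): k1=(-6.200, 8.732, -18.804), k2=(-5.827, 8.797, -18.650), k3=(-5.834, 8.799, -18.648), k4=(-5.468, 8.864, -18.493); state += dt/6·(k1+2k2+2k3+k4)
t=0.005: state=(3.031, 2.484, 9.757)
t=0.010: state=(3.005, 2.529, 9.665)
t=0.015: state=(2.983, 2.574, 9.575)
continuing one RK4 step at a time; state shown every 20 steps (Δt=0.1):
t=0.100: state=(3.029, 3.472, 8.310)
t=0.200: state=(3.827, 4.954, 7.623)
t=0.300: state=(5.246, 6.920, 8.222)
t=0.400: state=(7.005, 8.694, 10.605)
t=0.500: state=(8.189, 8.640, 14.148)
t=0.600: state=(7.695, 6.341, 16.204)
t=0.700: state=(5.947, 4.085, 15.472)
t=0.800: state=(4.378, 3.201, 13.424)
t=0.900: state=(3.638, 3.313, 11.382)
t=1.000: state=(3.662, 4.005, 9.864)
t=1.100: state=(4.280, 5.155, 9.141)
t=1.200: state=(5.363, 6.615, 9.509)
t=1.300: state=(6.639, 7.830, 11.165)
t=1.400: state=(7.478, 7.834, 13.550)
t=1.500: state=(7.228, 6.411, 15.068)
t=1.600: state=(6.091, 4.802, 14.791)
t=1.700: state=(4.935, 4.004, 13.399)
t=1.800: state=(4.315, 4.010, 11.844)
t=1.900: state=(4.302, 4.562, 10.665)
t=2.000: state=(4.791, 5.486, 10.164)
t=2.100: state=(5.625, 6.553, 10.555)
t=2.200: state=(6.515, 7.286, 11.833)
t=2.300: state=(7.000, 7.132, 13.429)
t=2.400: state=(6.744, 6.137, 14.335)
t=2.500: state=(5.950, 5.071, 14.081)
t=2.600: state=(5.162, 4.526, 13.081)
t=2.700: state=(4.746, 4.560, 11.958)
t=2.800: state=(4.782, 5.025, 11.140)
t=2.900: state=(5.194, 5.750, 10.887)
t=3.000: state=(5.825, 6.486, 11.317)
t=3.080: state=(6.313, 6.836, 12.079)
largest grid value and its neighbours: z(0.615)=16.25300, z(0.620)=16.25466, z(0.625)=16.24919
parabola through these three points peaks at t≈0.619 with z≈16.25491

max z = 16.255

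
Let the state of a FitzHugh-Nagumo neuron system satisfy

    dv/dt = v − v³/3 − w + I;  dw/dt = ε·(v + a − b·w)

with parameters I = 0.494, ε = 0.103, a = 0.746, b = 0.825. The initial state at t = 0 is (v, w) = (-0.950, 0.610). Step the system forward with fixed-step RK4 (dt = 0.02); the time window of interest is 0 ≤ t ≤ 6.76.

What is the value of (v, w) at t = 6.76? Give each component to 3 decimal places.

t=0.000: state=(-0.950, 0.610)
step 1 (dt=0.02): k1=(-0.780, -0.073), k2=(-0.780, -0.074), k3=(-0.780, -0.074), k4=(-0.780, -0.074); state += dt/6·(k1+2k2+2k3+k4)
t=0.020: state=(-0.966, 0.609)
t=0.040: state=(-0.981, 0.607)
t=0.060: state=(-0.997, 0.605)
continuing one RK4 step at a time; state shown every 25 steps (Δt=0.5):
t=0.500: state=(-1.314, 0.565)
t=1.000: state=(-1.551, 0.506)
t=1.500: state=(-1.650, 0.441)
t=2.000: state=(-1.671, 0.377)
t=2.500: state=(-1.659, 0.315)
t=3.000: state=(-1.633, 0.256)
t=3.500: state=(-1.603, 0.201)
t=4.000: state=(-1.571, 0.151)
t=4.500: state=(-1.538, 0.104)
t=5.000: state=(-1.506, 0.060)
t=5.500: state=(-1.473, 0.020)
t=6.000: state=(-1.440, -0.016)
t=6.500: state=(-1.407, -0.050)
t=6.760: state=(-1.390, -0.066)

(v, w) = (-1.390, -0.066)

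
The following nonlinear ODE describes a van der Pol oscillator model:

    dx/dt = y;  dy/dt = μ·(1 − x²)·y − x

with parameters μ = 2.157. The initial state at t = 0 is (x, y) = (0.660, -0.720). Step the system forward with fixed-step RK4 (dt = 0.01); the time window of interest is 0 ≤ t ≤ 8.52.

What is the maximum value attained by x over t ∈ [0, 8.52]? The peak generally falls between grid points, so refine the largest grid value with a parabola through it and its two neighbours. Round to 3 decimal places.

t=0.000: state=(0.660, -0.720)
step 1 (dt=0.01): k1=(-0.720, -1.537), k2=(-0.728, -1.550), k3=(-0.728, -1.550), k4=(-0.735, -1.563); state += dt/6·(k1+2k2+2k3+k4)
t=0.010: state=(0.653, -0.735)
t=0.020: state=(0.645, -0.751)
t=0.030: state=(0.638, -0.767)
continuing one RK4 step at a time; state shown every 50 steps (Δt=0.5):
t=0.500: state=(0.020, -2.091)
t=1.000: state=(-1.465, -2.694)
t=1.500: state=(-1.925, 0.089)
t=2.000: state=(-1.796, 0.338)
t=2.500: state=(-1.607, 0.418)
t=3.000: state=(-1.371, 0.542)
t=3.500: state=(-1.041, 0.821)
t=4.000: state=(-0.452, 1.738)
t=4.500: state=(1.025, 3.994)
t=5.000: state=(2.016, 0.163)
t=5.500: state=(1.930, -0.298)
t=6.000: state=(1.765, -0.360)
t=6.500: state=(1.567, -0.437)
t=7.000: state=(1.318, -0.577)
t=7.500: state=(0.959, -0.915)
t=8.000: state=(0.271, -2.110)
t=8.500: state=(-1.385, -3.521)
t=8.520: state=(-1.454, -3.342)
largest grid value and its neighbours: x(5.050)=2.02064, x(5.060)=2.02084, x(5.070)=2.02083
parabola through these three points peaks at t≈5.065 with x≈2.02086

max x = 2.021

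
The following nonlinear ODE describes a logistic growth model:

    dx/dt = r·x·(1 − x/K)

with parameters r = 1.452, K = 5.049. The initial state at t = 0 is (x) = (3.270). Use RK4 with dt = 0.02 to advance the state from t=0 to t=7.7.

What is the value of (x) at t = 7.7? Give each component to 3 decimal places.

t=0.000: state=(3.270)
step 1 (dt=0.02): k1=(1.673), k2=(1.666), k3=(1.666), k4=(1.658); state += dt/6·(k1+2k2+2k3+k4)
t=0.020: state=(3.303)
t=0.040: state=(3.336)
t=0.060: state=(3.369)
continuing one RK4 step at a time; state shown every 25 steps (Δt=0.5):
t=0.500: state=(3.997)
t=1.000: state=(4.479)
t=1.500: state=(4.756)
t=2.000: state=(4.903)
t=2.500: state=(4.977)
t=3.000: state=(5.014)
t=3.500: state=(5.032)
t=4.000: state=(5.041)
t=4.500: state=(5.045)
t=5.000: state=(5.047)
t=5.500: state=(5.048)
t=6.000: state=(5.049)
t=6.500: state=(5.049)
t=7.000: state=(5.049)
t=7.500: state=(5.049)
t=7.700: state=(5.049)

(x) = (5.049)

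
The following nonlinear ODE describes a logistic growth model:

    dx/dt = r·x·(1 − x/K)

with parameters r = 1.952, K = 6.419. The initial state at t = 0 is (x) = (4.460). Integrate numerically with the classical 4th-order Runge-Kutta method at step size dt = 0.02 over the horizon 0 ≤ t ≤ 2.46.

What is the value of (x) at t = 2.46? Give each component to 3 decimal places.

(x) = (6.396)

t=0.000: state=(4.460)
step 1 (dt=0.02): k1=(2.657), k2=(2.637), k3=(2.637), k4=(2.616); state += dt/6·(k1+2k2+2k3+k4)
t=0.020: state=(4.513)
t=0.040: state=(4.565)
t=0.060: state=(4.616)
continuing one RK4 step at a time; state shown every 5 steps (Δt=0.1):
t=0.100: state=(4.715)
t=0.200: state=(4.948)
t=0.300: state=(5.158)
t=0.400: state=(5.344)
t=0.500: state=(5.507)
t=0.600: state=(5.650)
t=0.700: state=(5.772)
t=0.800: state=(5.877)
t=0.900: state=(5.967)
t=1.000: state=(6.042)
t=1.100: state=(6.106)
t=1.200: state=(6.159)
t=1.300: state=(6.204)
t=1.400: state=(6.241)
t=1.500: state=(6.272)
t=1.600: state=(6.297)
t=1.700: state=(6.319)
t=1.800: state=(6.336)
t=1.900: state=(6.351)
t=2.000: state=(6.363)
t=2.100: state=(6.373)
t=2.200: state=(6.381)
t=2.300: state=(6.388)
t=2.400: state=(6.393)
t=2.460: state=(6.396)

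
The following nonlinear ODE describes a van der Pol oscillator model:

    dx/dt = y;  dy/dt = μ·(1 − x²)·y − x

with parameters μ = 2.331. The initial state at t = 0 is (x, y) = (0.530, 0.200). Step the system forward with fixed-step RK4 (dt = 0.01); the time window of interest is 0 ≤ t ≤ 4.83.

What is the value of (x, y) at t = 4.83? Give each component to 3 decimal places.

t=0.000: state=(0.530, 0.200)
step 1 (dt=0.01): k1=(0.200, -0.195), k2=(0.199, -0.198), k3=(0.199, -0.198), k4=(0.198, -0.201); state += dt/6·(k1+2k2+2k3+k4)
t=0.010: state=(0.532, 0.198)
t=0.020: state=(0.534, 0.196)
t=0.030: state=(0.536, 0.194)
continuing one RK4 step at a time; state shown every 20 steps (Δt=0.2):
t=0.200: state=(0.565, 0.148)
t=0.400: state=(0.587, 0.066)
t=0.600: state=(0.590, -0.048)
t=0.800: state=(0.565, -0.202)
t=1.000: state=(0.505, -0.409)
t=1.200: state=(0.396, -0.703)
t=1.400: state=(0.214, -1.149)
t=1.600: state=(-0.080, -1.842)
t=1.800: state=(-0.537, -2.730)
t=2.000: state=(-1.129, -2.945)
t=2.200: state=(-1.607, -1.675)
t=2.400: state=(-1.806, -0.442)
t=2.600: state=(-1.834, 0.074)
t=2.800: state=(-1.798, 0.249)
t=3.000: state=(-1.741, 0.317)
t=3.200: state=(-1.673, 0.357)
t=3.400: state=(-1.598, 0.392)
t=3.600: state=(-1.516, 0.430)
t=3.800: state=(-1.426, 0.479)
t=4.000: state=(-1.324, 0.542)
t=4.200: state=(-1.207, 0.632)
t=4.400: state=(-1.068, 0.764)
t=4.600: state=(-0.896, 0.974)
t=4.800: state=(-0.669, 1.335)
t=4.830: state=(-0.628, 1.410)

(x, y) = (-0.628, 1.410)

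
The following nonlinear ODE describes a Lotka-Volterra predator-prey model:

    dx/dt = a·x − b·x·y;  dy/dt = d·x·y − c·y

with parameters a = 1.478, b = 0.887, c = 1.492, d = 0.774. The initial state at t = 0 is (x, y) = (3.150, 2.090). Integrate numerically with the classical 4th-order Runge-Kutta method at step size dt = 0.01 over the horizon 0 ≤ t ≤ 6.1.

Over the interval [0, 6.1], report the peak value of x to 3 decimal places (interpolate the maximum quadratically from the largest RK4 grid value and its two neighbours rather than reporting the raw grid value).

t=0.000: state=(3.150, 2.090)
step 1 (dt=0.01): k1=(-1.184, 1.977), k2=(-1.209, 1.977), k3=(-1.209, 1.977), k4=(-1.234, 1.976); state += dt/6·(k1+2k2+2k3+k4)
t=0.010: state=(3.138, 2.110)
t=0.020: state=(3.125, 2.130)
t=0.030: state=(3.112, 2.149)
continuing one RK4 step at a time; state shown every 20 steps (Δt=0.2):
t=0.200: state=(2.823, 2.468)
t=0.400: state=(2.385, 2.742)
t=0.600: state=(1.948, 2.843)
t=0.800: state=(1.587, 2.770)
t=1.000: state=(1.326, 2.572)
t=1.200: state=(1.155, 2.310)
t=1.400: state=(1.056, 2.033)
t=1.600: state=(1.014, 1.769)
t=1.800: state=(1.017, 1.535)
t=2.000: state=(1.059, 1.337)
t=2.200: state=(1.140, 1.176)
t=2.400: state=(1.258, 1.050)
t=2.600: state=(1.416, 0.958)
t=2.800: state=(1.615, 0.898)
t=3.000: state=(1.856, 0.871)
t=3.200: state=(2.137, 0.880)
t=3.400: state=(2.447, 0.931)
t=3.600: state=(2.765, 1.034)
t=3.800: state=(3.050, 1.204)
t=4.000: state=(3.242, 1.457)
t=4.200: state=(3.269, 1.794)
t=4.400: state=(3.089, 2.183)
t=4.600: state=(2.726, 2.545)
t=4.800: state=(2.278, 2.783)
t=5.000: state=(1.854, 2.841)
t=5.200: state=(1.517, 2.733)
t=5.400: state=(1.278, 2.514)
t=5.600: state=(1.126, 2.245)
t=5.800: state=(1.042, 1.968)
t=6.000: state=(1.010, 1.711)
t=6.100: state=(1.012, 1.594)
largest grid value and its neighbours: x(4.120)=3.28192, x(4.130)=3.28215, x(4.140)=3.28187
parabola through these three points peaks at t≈4.129 with x≈3.28215

max x = 3.282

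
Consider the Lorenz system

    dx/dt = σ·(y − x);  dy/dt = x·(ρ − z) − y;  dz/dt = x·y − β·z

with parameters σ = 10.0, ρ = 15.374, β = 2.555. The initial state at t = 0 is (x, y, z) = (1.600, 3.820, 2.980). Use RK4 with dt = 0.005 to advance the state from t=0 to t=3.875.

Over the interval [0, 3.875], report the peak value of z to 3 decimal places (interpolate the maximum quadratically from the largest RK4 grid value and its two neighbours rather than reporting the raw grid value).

max z = 22.932

t=0.000: state=(1.600, 3.820, 2.980)
step 1 (dt=0.005): k1=(22.200, 16.010, -1.502), k2=(22.045, 16.664, -1.214), k3=(22.065, 16.657, -1.215), k4=(21.930, 17.305, -0.922); state += dt/6·(k1+2k2+2k3+k4)
t=0.005: state=(1.710, 3.903, 2.974)
t=0.010: state=(1.819, 3.993, 2.971)
t=0.015: state=(1.928, 4.089, 2.971)
continuing one RK4 step at a time; state shown every 40 steps (Δt=0.2):
t=0.200: state=(7.302, 11.299, 7.319)
t=0.400: state=(10.283, 6.591, 22.893)
t=0.600: state=(2.095, -0.130, 15.638)
t=0.800: state=(0.380, 0.258, 9.381)
t=1.000: state=(0.560, 0.826, 5.663)
t=1.200: state=(1.697, 2.727, 3.698)
t=1.400: state=(5.782, 9.124, 5.689)
t=1.600: state=(11.093, 9.995, 21.024)
t=1.800: state=(3.469, 0.334, 17.373)
t=2.000: state=(0.782, 0.547, 10.490)
t=2.200: state=(1.074, 1.537, 6.428)
t=2.400: state=(3.013, 4.712, 4.823)
t=2.600: state=(8.568, 11.928, 11.105)
t=2.800: state=(8.436, 4.473, 21.463)
t=3.000: state=(2.186, 0.797, 14.227)
t=3.200: state=(1.464, 1.769, 8.823)
t=3.400: state=(3.138, 4.638, 6.401)
t=3.600: state=(7.908, 10.808, 11.015)
t=3.800: state=(8.645, 5.690, 20.590)
t=3.875: state=(6.139, 2.784, 19.069)
largest grid value and its neighbours: z(0.405)=22.92554, z(0.410)=22.93096, z(0.415)=22.91062
parabola through these three points peaks at t≈0.409 with z≈22.93204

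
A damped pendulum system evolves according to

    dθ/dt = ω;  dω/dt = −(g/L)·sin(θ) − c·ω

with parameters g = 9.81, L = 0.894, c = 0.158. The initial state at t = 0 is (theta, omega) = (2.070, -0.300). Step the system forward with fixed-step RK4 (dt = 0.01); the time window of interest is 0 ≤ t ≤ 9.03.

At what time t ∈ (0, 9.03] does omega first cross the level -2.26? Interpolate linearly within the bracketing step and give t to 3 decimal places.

t=0.000: state=(2.070, -0.300)
step 1 (dt=0.01): k1=(-0.300, -9.587), k2=(-0.348, -9.587), k3=(-0.348, -9.588), k4=(-0.396, -9.590); state += dt/6·(k1+2k2+2k3+k4)
t=0.010: state=(2.067, -0.396)
t=0.020: state=(2.062, -0.492)
t=0.030: state=(2.057, -0.588)
t=0.190: state=(1.838, -2.169)
next step: t=0.200: state=(1.815, -2.271) — omega has crossed -2.26
linear interpolation between t=0.190 (-2.16881) and t=0.200 (-2.27146) → t≈0.199

t = 0.199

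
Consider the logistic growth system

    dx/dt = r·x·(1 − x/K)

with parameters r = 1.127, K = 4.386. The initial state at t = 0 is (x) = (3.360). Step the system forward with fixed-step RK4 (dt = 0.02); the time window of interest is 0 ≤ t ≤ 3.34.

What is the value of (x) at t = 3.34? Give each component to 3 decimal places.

t=0.000: state=(3.360)
step 1 (dt=0.02): k1=(0.886), k2=(0.880), k3=(0.881), k4=(0.875); state += dt/6·(k1+2k2+2k3+k4)
t=0.020: state=(3.378)
t=0.040: state=(3.395)
t=0.060: state=(3.412)
continuing one RK4 step at a time; state shown every 10 steps (Δt=0.2):
t=0.200: state=(3.526)
t=0.400: state=(3.672)
t=0.600: state=(3.796)
t=0.800: state=(3.902)
t=1.000: state=(3.991)
t=1.200: state=(4.065)
t=1.400: state=(4.126)
t=1.600: state=(4.176)
t=1.800: state=(4.217)
t=2.000: state=(4.250)
t=2.200: state=(4.277)
t=2.400: state=(4.298)
t=2.600: state=(4.316)
t=2.800: state=(4.330)
t=3.000: state=(4.341)
t=3.200: state=(4.350)
t=3.340: state=(4.355)

(x) = (4.355)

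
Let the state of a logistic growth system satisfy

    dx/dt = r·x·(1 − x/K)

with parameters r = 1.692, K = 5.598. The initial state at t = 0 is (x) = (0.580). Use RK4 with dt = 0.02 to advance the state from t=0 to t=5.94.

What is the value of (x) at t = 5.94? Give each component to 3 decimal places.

t=0.000: state=(0.580)
step 1 (dt=0.02): k1=(0.880), k2=(0.891), k3=(0.892), k4=(0.904); state += dt/6·(k1+2k2+2k3+k4)
t=0.020: state=(0.598)
t=0.040: state=(0.616)
t=0.060: state=(0.635)
continuing one RK4 step at a time; state shown every 10 steps (Δt=0.2):
t=0.200: state=(0.781)
t=0.400: state=(1.037)
t=0.600: state=(1.354)
t=0.800: state=(1.731)
t=1.000: state=(2.159)
t=1.200: state=(2.621)
t=1.400: state=(3.093)
t=1.600: state=(3.549)
t=1.800: state=(3.966)
t=2.000: state=(4.328)
t=2.200: state=(4.630)
t=2.400: state=(4.872)
t=2.600: state=(5.060)
t=2.800: state=(5.204)
t=3.000: state=(5.311)
t=3.200: state=(5.390)
t=3.400: state=(5.448)
t=3.600: state=(5.491)
t=3.800: state=(5.521)
t=4.000: state=(5.543)
t=4.200: state=(5.559)
t=4.400: state=(5.570)
t=4.600: state=(5.578)
t=4.800: state=(5.584)
t=5.000: state=(5.588)
t=5.200: state=(5.591)
t=5.400: state=(5.593)
t=5.600: state=(5.594)
t=5.800: state=(5.595)
t=5.940: state=(5.596)

(x) = (5.596)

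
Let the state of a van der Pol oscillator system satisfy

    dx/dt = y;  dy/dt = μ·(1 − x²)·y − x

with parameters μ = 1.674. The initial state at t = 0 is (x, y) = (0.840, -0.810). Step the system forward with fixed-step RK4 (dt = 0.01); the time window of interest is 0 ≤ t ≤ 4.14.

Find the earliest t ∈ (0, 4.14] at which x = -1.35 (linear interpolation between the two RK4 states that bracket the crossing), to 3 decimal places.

t = 1.089

t=0.000: state=(0.840, -0.810)
step 1 (dt=0.01): k1=(-0.810, -1.239), k2=(-0.816, -1.247), k3=(-0.816, -1.248), k4=(-0.822, -1.256); state += dt/6·(k1+2k2+2k3+k4)
t=0.010: state=(0.832, -0.822)
t=0.020: state=(0.824, -0.835)
t=0.030: state=(0.815, -0.848)
continuing one RK4 step at a time; state shown every 20 steps (Δt=0.2):
t=0.200: state=(0.651, -1.100)
t=0.400: state=(0.391, -1.519)
t=0.600: state=(0.029, -2.136)
t=0.800: state=(-0.472, -2.875)
t=1.000: state=(-1.087, -3.091)
t=1.080: state=(-1.325, -2.812)
next step: t=1.090: state=(-1.353, -2.762) — x has crossed -1.35
linear interpolation between t=1.080 (-1.32471) and t=1.090 (-1.35258) → t≈1.089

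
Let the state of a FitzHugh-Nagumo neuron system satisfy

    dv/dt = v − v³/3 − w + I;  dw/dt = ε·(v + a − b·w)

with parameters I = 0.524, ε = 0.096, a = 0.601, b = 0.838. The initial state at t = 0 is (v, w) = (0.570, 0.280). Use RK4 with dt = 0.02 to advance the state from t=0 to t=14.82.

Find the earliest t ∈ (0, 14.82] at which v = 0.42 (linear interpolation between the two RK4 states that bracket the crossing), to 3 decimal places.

t=0.000: state=(0.570, 0.280)
step 1 (dt=0.02): k1=(0.752, 0.090), k2=(0.756, 0.091), k3=(0.756, 0.091), k4=(0.761, 0.091); state += dt/6·(k1+2k2+2k3+k4)
t=0.020: state=(0.585, 0.282)
t=0.040: state=(0.600, 0.284)
t=0.060: state=(0.616, 0.286)
continuing one RK4 step at a time; state shown every 25 steps (Δt=0.5):
t=0.500: state=(0.983, 0.334)
t=1.000: state=(1.369, 0.405)
t=1.500: state=(1.595, 0.487)
t=2.000: state=(1.673, 0.574)
t=2.500: state=(1.678, 0.658)
t=3.000: state=(1.652, 0.739)
t=3.500: state=(1.615, 0.815)
t=4.000: state=(1.573, 0.886)
t=4.500: state=(1.529, 0.953)
t=5.000: state=(1.483, 1.014)
t=5.500: state=(1.435, 1.071)
t=6.000: state=(1.386, 1.123)
t=6.500: state=(1.334, 1.171)
t=7.000: state=(1.281, 1.215)
t=7.500: state=(1.224, 1.254)
t=8.000: state=(1.163, 1.289)
t=8.500: state=(1.097, 1.320)
t=9.000: state=(1.023, 1.346)
t=9.500: state=(0.940, 1.367)
t=10.000: state=(0.841, 1.384)
t=10.500: state=(0.719, 1.394)
t=11.000: state=(0.559, 1.398)
t=11.320: state=(0.425, 1.395)
next step: t=11.340: state=(0.416, 1.395) — v has crossed 0.42
linear interpolation between t=11.320 (0.42511) and t=11.340 (0.41559) → t≈11.331

t = 11.331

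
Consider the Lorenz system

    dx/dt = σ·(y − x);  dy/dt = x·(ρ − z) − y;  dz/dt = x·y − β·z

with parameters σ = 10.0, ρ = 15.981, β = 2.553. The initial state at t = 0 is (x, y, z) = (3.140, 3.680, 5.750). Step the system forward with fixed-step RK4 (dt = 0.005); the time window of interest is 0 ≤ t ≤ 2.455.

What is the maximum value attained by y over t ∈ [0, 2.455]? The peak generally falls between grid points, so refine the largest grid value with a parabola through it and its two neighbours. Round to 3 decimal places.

t=0.000: state=(3.140, 3.680, 5.750)
step 1 (dt=0.005): k1=(5.400, 28.445, -3.125), k2=(5.976, 28.537, -2.831), k3=(5.964, 28.549, -2.826), k4=(6.529, 28.652, -2.526); state += dt/6·(k1+2k2+2k3+k4)
t=0.005: state=(3.170, 3.823, 5.736)
t=0.010: state=(3.205, 3.967, 5.725)
t=0.015: state=(3.246, 4.112, 5.717)
continuing one RK4 step at a time; state shown every 20 steps (Δt=0.1):
t=0.100: state=(4.628, 6.941, 6.253)
t=0.200: state=(7.575, 10.957, 9.779)
t=0.300: state=(10.419, 11.962, 17.366)
t=0.400: state=(9.563, 6.444, 22.118)
t=0.500: state=(5.688, 1.896, 19.748)
t=0.600: state=(2.832, 0.961, 15.752)
t=0.700: state=(1.731, 1.251, 12.403)
t=0.800: state=(1.648, 1.897, 9.833)
t=0.900: state=(2.178, 2.994, 8.022)
t=1.000: state=(3.344, 4.906, 7.170)
t=1.100: state=(5.389, 7.932, 8.042)
t=1.200: state=(8.230, 11.082, 12.147)
t=1.300: state=(10.079, 10.350, 18.710)
t=1.400: state=(8.435, 5.293, 21.107)
t=1.500: state=(5.119, 2.171, 18.418)
t=1.600: state=(2.993, 1.677, 14.884)
t=1.700: state=(2.305, 2.145, 11.948)
t=1.800: state=(2.531, 3.110, 9.801)
t=1.900: state=(3.457, 4.749, 8.620)
t=2.000: state=(5.157, 7.267, 8.969)
t=2.100: state=(7.538, 9.998, 11.917)
t=2.200: state=(9.375, 10.149, 17.192)
t=2.300: state=(8.607, 6.442, 20.177)
t=2.400: state=(5.933, 3.246, 18.619)
t=2.455: state=(4.614, 2.556, 16.946)
largest grid value and its neighbours: y(0.265)=12.37791, y(0.270)=12.37938, y(0.275)=12.36125
parabola through these three points peaks at t≈0.268 with y≈12.38115

max y = 12.381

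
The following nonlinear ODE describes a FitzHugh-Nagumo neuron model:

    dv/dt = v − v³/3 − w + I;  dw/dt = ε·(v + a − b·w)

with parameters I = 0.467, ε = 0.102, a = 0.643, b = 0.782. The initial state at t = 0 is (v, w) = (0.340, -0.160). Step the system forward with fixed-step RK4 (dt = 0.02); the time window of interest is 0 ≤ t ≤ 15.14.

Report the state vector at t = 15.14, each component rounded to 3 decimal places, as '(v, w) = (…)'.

(v, w) = (-1.914, 0.823)

t=0.000: state=(0.340, -0.160)
step 1 (dt=0.02): k1=(0.954, 0.113), k2=(0.961, 0.114), k3=(0.961, 0.114), k4=(0.968, 0.115); state += dt/6·(k1+2k2+2k3+k4)
t=0.020: state=(0.359, -0.158)
t=0.040: state=(0.379, -0.155)
t=0.060: state=(0.399, -0.153)
continuing one RK4 step at a time; state shown every 25 steps (Δt=0.5):
t=0.500: state=(0.895, -0.091)
t=1.000: state=(1.451, 0.004)
t=1.500: state=(1.747, 0.117)
t=2.000: state=(1.824, 0.235)
t=2.500: state=(1.814, 0.349)
t=3.000: state=(1.777, 0.457)
t=3.500: state=(1.733, 0.559)
t=4.000: state=(1.685, 0.655)
t=4.500: state=(1.636, 0.744)
t=5.000: state=(1.585, 0.828)
t=5.500: state=(1.533, 0.906)
t=6.000: state=(1.479, 0.978)
t=6.500: state=(1.423, 1.044)
t=7.000: state=(1.364, 1.105)
t=7.500: state=(1.302, 1.161)
t=8.000: state=(1.236, 1.211)
t=8.500: state=(1.164, 1.256)
t=9.000: state=(1.085, 1.295)
t=9.500: state=(0.994, 1.329)
t=10.000: state=(0.888, 1.356)
t=10.500: state=(0.756, 1.376)
t=11.000: state=(0.583, 1.388)
t=11.500: state=(0.338, 1.389)
t=12.000: state=(-0.041, 1.375)
t=12.500: state=(-0.636, 1.338)
t=13.000: state=(-1.365, 1.267)
t=13.500: state=(-1.822, 1.168)
t=14.000: state=(-1.948, 1.060)
t=14.500: state=(-1.951, 0.953)
t=15.000: state=(-1.923, 0.851)
t=15.140: state=(-1.914, 0.823)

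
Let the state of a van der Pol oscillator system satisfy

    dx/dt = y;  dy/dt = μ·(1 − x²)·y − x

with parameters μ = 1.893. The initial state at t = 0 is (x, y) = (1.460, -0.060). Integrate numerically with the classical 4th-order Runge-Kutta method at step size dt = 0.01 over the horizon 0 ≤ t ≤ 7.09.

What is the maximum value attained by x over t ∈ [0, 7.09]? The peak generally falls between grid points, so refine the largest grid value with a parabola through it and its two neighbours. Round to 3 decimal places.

t=0.000: state=(1.460, -0.060)
step 1 (dt=0.01): k1=(-0.060, -1.331), k2=(-0.067, -1.317), k3=(-0.067, -1.317), k4=(-0.073, -1.303); state += dt/6·(k1+2k2+2k3+k4)
t=0.010: state=(1.459, -0.073)
t=0.020: state=(1.459, -0.086)
t=0.030: state=(1.458, -0.099)
continuing one RK4 step at a time; state shown every 25 steps (Δt=0.25):
t=0.250: state=(1.410, -0.320)
t=0.500: state=(1.307, -0.495)
t=0.750: state=(1.163, -0.661)
t=1.000: state=(0.972, -0.878)
t=1.250: state=(0.713, -1.230)
t=1.500: state=(0.333, -1.878)
t=1.750: state=(-0.267, -2.992)
t=2.000: state=(-1.128, -3.558)
t=2.250: state=(-1.809, -1.639)
t=2.500: state=(-2.004, -0.179)
t=2.750: state=(-1.987, 0.224)
t=3.000: state=(-1.915, 0.331)
t=3.250: state=(-1.826, 0.378)
t=3.500: state=(-1.727, 0.417)
t=3.750: state=(-1.617, 0.462)
t=4.000: state=(-1.495, 0.521)
t=4.250: state=(-1.355, 0.604)
t=4.500: state=(-1.189, 0.729)
t=4.750: state=(-0.984, 0.930)
t=5.000: state=(-0.712, 1.285)
t=5.250: state=(-0.315, 1.960)
t=5.500: state=(0.311, 3.113)
t=5.750: state=(1.191, 3.547)
t=6.000: state=(1.846, 1.494)
t=6.250: state=(2.016, 0.124)
t=6.500: state=(1.991, -0.238)
t=6.750: state=(1.918, -0.334)
t=7.000: state=(1.828, -0.378)
t=7.090: state=(1.794, -0.392)
largest grid value and its neighbours: x(6.290)=2.01893, x(6.300)=2.01909, x(6.310)=2.01904
parabola through these three points peaks at t≈6.303 with x≈2.01909

max x = 2.019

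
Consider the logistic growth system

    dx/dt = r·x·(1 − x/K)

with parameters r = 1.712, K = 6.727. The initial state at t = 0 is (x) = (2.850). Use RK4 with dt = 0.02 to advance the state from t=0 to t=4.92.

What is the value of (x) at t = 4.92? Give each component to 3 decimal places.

(x) = (6.725)

t=0.000: state=(2.850)
step 1 (dt=0.02): k1=(2.812), k2=(2.819), k3=(2.819), k4=(2.826); state += dt/6·(k1+2k2+2k3+k4)
t=0.020: state=(2.906)
t=0.040: state=(2.963)
t=0.060: state=(3.020)
continuing one RK4 step at a time; state shown every 10 steps (Δt=0.2):
t=0.200: state=(3.422)
t=0.400: state=(3.990)
t=0.600: state=(4.524)
t=0.800: state=(4.998)
t=1.000: state=(5.401)
t=1.200: state=(5.728)
t=1.400: state=(5.986)
t=1.600: state=(6.183)
t=1.800: state=(6.332)
t=2.000: state=(6.441)
t=2.200: state=(6.522)
t=2.400: state=(6.580)
t=2.600: state=(6.622)
t=2.800: state=(6.652)
t=3.000: state=(6.674)
t=3.200: state=(6.689)
t=3.400: state=(6.700)
t=3.600: state=(6.708)
t=3.800: state=(6.713)
t=4.000: state=(6.717)
t=4.200: state=(6.720)
t=4.400: state=(6.722)
t=4.600: state=(6.724)
t=4.800: state=(6.725)
t=4.920: state=(6.725)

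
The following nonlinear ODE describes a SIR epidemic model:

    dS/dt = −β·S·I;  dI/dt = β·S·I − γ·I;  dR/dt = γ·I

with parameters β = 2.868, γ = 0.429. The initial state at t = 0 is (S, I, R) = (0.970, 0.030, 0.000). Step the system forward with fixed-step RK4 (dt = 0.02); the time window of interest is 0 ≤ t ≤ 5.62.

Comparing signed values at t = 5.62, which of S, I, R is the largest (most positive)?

largest component: R

t=0.000: state=(0.970, 0.030, 0.000)
step 1 (dt=0.02): k1=(-0.083, 0.071, 0.013), k2=(-0.085, 0.072, 0.013), k3=(-0.085, 0.072, 0.013), k4=(-0.087, 0.074, 0.013); state += dt/6·(k1+2k2+2k3+k4)
t=0.020: state=(0.968, 0.031, 0.000)
t=0.040: state=(0.967, 0.033, 0.001)
t=0.060: state=(0.965, 0.035, 0.001)
continuing one RK4 step at a time; state shown every 10 steps (Δt=0.2):
t=0.200: state=(0.949, 0.048, 0.003)
t=0.400: state=(0.917, 0.075, 0.008)
t=0.600: state=(0.869, 0.115, 0.016)
t=0.800: state=(0.801, 0.170, 0.029)
t=1.000: state=(0.712, 0.241, 0.046)
t=1.200: state=(0.606, 0.324, 0.070)
t=1.400: state=(0.491, 0.407, 0.102)
t=1.600: state=(0.381, 0.479, 0.140)
t=1.800: state=(0.285, 0.532, 0.183)
t=2.000: state=(0.208, 0.562, 0.231)
t=2.200: state=(0.150, 0.571, 0.279)
t=2.400: state=(0.108, 0.564, 0.328)
t=2.600: state=(0.079, 0.546, 0.376)
t=2.800: state=(0.058, 0.521, 0.421)
t=3.000: state=(0.043, 0.492, 0.465)
t=3.200: state=(0.033, 0.461, 0.506)
t=3.400: state=(0.026, 0.430, 0.544)
t=3.600: state=(0.020, 0.400, 0.580)
t=3.800: state=(0.016, 0.371, 0.613)
t=4.000: state=(0.013, 0.343, 0.643)
t=4.200: state=(0.011, 0.317, 0.672)
t=4.400: state=(0.009, 0.293, 0.698)
t=4.600: state=(0.008, 0.270, 0.722)
t=4.800: state=(0.007, 0.249, 0.744)
t=5.000: state=(0.006, 0.229, 0.765)
t=5.200: state=(0.005, 0.211, 0.784)
t=5.400: state=(0.005, 0.194, 0.801)
t=5.600: state=(0.004, 0.179, 0.817)
t=5.620: state=(0.004, 0.177, 0.819)
compare at T: S=0.004, I=0.177, R=0.819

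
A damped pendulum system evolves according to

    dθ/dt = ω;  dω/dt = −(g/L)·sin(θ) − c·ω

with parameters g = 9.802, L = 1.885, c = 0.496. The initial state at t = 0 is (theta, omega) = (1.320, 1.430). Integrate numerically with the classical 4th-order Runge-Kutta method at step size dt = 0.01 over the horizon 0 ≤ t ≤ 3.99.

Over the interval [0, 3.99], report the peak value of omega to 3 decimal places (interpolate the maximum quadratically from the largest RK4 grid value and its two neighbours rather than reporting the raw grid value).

max omega = 1.836

t=0.000: state=(1.320, 1.430)
step 1 (dt=0.01): k1=(1.430, -5.747), k2=(1.401, -5.741), k3=(1.401, -5.741), k4=(1.373, -5.736); state += dt/6·(k1+2k2+2k3+k4)
t=0.010: state=(1.334, 1.373)
t=0.020: state=(1.347, 1.315)
t=0.030: state=(1.360, 1.258)
continuing one RK4 step at a time; state shown every 20 steps (Δt=0.2):
t=0.200: state=(1.493, 0.316)
t=0.400: state=(1.453, -0.700)
t=0.600: state=(1.221, -1.598)
t=0.800: state=(0.827, -2.292)
t=1.000: state=(0.329, -2.612)
t=1.200: state=(-0.183, -2.429)
t=1.400: state=(-0.613, -1.806)
t=1.600: state=(-0.890, -0.950)
t=1.800: state=(-0.990, -0.052)
t=2.000: state=(-0.916, 0.768)
t=2.200: state=(-0.695, 1.414)
t=2.400: state=(-0.369, 1.783)
t=2.600: state=(-0.005, 1.796)
t=2.800: state=(0.325, 1.461)
t=3.000: state=(0.563, 0.888)
t=3.200: state=(0.674, 0.221)
t=3.400: state=(0.653, -0.418)
t=3.600: state=(0.515, -0.931)
t=3.800: state=(0.295, -1.235)
t=3.990: state=(0.052, -1.285)
largest grid value and its neighbours: omega(2.500)=1.83610, omega(2.510)=1.83622, omega(2.520)=1.83541
parabola through these three points peaks at t≈2.506 with omega≈1.83629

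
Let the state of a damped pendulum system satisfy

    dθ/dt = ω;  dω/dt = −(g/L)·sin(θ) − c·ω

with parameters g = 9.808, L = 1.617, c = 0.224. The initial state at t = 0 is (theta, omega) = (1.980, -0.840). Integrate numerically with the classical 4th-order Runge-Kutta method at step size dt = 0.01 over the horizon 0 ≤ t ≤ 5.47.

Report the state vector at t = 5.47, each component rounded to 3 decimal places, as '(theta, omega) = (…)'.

t=0.000: state=(1.980, -0.840)
step 1 (dt=0.01): k1=(-0.840, -5.377), k2=(-0.867, -5.381), k3=(-0.867, -5.381), k4=(-0.894, -5.385); state += dt/6·(k1+2k2+2k3+k4)
t=0.010: state=(1.971, -0.894)
t=0.020: state=(1.962, -0.948)
t=0.030: state=(1.952, -1.002)
continuing one RK4 step at a time; state shown every 20 steps (Δt=0.2):
t=0.200: state=(1.703, -1.937)
t=0.400: state=(1.205, -3.020)
t=0.600: state=(0.516, -3.778)
t=0.800: state=(-0.253, -3.760)
t=1.000: state=(-0.932, -2.930)
t=1.200: state=(-1.399, -1.711)
t=1.400: state=(-1.615, -0.453)
t=1.600: state=(-1.584, 0.752)
t=1.800: state=(-1.318, 1.896)
t=2.000: state=(-0.838, 2.855)
t=2.200: state=(-0.209, 3.319)
t=2.400: state=(0.439, 3.031)
t=2.600: state=(0.962, 2.127)
t=2.800: state=(1.273, 0.962)
t=3.000: state=(1.345, -0.232)
t=3.200: state=(1.184, -1.358)
t=3.400: state=(0.814, -2.300)
t=3.600: state=(0.292, -2.822)
t=3.800: state=(-0.272, -2.705)
t=4.000: state=(-0.750, -1.999)
t=4.200: state=(-1.050, -0.972)
t=4.400: state=(-1.134, 0.133)
t=4.600: state=(-1.001, 1.175)
t=4.800: state=(-0.677, 2.012)
t=5.000: state=(-0.223, 2.442)
t=5.200: state=(0.261, 2.307)
t=5.400: state=(0.666, 1.667)
t=5.470: state=(0.772, 1.363)

(theta, omega) = (0.772, 1.363)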